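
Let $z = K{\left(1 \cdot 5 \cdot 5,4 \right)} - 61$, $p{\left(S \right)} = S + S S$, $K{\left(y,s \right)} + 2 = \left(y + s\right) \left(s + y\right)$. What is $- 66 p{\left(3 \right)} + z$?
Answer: $-14$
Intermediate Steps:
$K{\left(y,s \right)} = -2 + \left(s + y\right)^{2}$ ($K{\left(y,s \right)} = -2 + \left(y + s\right) \left(s + y\right) = -2 + \left(s + y\right) \left(s + y\right) = -2 + \left(s + y\right)^{2}$)
$p{\left(S \right)} = S + S^{2}$
$z = 778$ ($z = \left(-2 + \left(4 + 1 \cdot 5 \cdot 5\right)^{2}\right) - 61 = \left(-2 + \left(4 + 5 \cdot 5\right)^{2}\right) - 61 = \left(-2 + \left(4 + 25\right)^{2}\right) - 61 = \left(-2 + 29^{2}\right) - 61 = \left(-2 + 841\right) - 61 = 839 - 61 = 778$)
$- 66 p{\left(3 \right)} + z = - 66 \cdot 3 \left(1 + 3\right) + 778 = - 66 \cdot 3 \cdot 4 + 778 = \left(-66\right) 12 + 778 = -792 + 778 = -14$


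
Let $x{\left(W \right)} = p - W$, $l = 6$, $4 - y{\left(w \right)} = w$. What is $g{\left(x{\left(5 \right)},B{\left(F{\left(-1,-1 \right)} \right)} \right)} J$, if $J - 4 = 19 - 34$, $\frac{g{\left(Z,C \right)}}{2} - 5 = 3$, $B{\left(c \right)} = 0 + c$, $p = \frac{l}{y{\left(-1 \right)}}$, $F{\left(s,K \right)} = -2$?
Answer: $-176$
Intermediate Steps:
$y{\left(w \right)} = 4 - w$
$p = \frac{6}{5}$ ($p = \frac{6}{4 - -1} = \frac{6}{4 + 1} = \frac{6}{5} \approx 1.2$)
$x{\left(W \right)} = \frac{6}{5} - W$
$B{\left(c \right)} = c$
$g{\left(Z,C \right)} = 16$ ($g{\left(Z,C \right)} = 10 + 2 \cdot 3 = 10 + 6 = 16$)
$J = -11$ ($J = 4 + \left(19 - 34\right) = 4 - 15 = -11$)
$g{\left(x{\left(5 \right)},B{\left(F{\left(-1,-1 \right)} \right)} \right)} J = 16 \left(-11\right) = -176$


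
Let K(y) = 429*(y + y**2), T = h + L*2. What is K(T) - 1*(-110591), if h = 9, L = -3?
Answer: 115739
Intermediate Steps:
T = 3 (T = 9 - 3*2 = 9 - 6 = 3)
K(y) = 429*y + 429*y**2
K(T) - 1*(-110591) = 429*3*(1 + 3) - 1*(-110591) = 429*3*4 + 110591 = 5148 + 110591 = 115739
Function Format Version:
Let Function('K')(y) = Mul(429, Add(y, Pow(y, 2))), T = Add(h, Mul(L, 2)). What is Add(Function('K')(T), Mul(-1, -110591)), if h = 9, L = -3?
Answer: 115739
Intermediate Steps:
T = 3 (T = Add(9, Mul(-3, 2)) = Add(9, -6) = 3)
Function('K')(y) = Add(Mul(429, y), Mul(429, Pow(y, 2)))
Add(Function('K')(T), Mul(-1, -110591)) = Add(Mul(429, 3, Add(1, 3)), Mul(-1, -110591)) = Add(Mul(429, 3, 4), 110591) = Add(5148, 110591) = 115739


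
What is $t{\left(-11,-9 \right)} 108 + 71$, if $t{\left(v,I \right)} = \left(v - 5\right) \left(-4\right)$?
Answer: $6983$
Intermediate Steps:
$t{\left(v,I \right)} = 20 - 4 v$ ($t{\left(v,I \right)} = \left(-5 + v\right) \left(-4\right) = 20 - 4 v$)
$t{\left(-11,-9 \right)} 108 + 71 = \left(20 - -44\right) 108 + 71 = \left(20 + 44\right) 108 + 71 = 64 \cdot 108 + 71 = 6912 + 71 = 6983$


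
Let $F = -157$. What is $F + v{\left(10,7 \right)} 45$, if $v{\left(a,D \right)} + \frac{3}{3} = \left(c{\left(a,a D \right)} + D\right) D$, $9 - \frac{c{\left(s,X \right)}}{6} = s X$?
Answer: $-1303987$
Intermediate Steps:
$c{\left(s,X \right)} = 54 - 6 X s$ ($c{\left(s,X \right)} = 54 - 6 s X = 54 - 6 X s$)
$v{\left(a,D \right)} = -1 + D \left(54 + D - 6 D a^{2}\right)$ ($v{\left(a,D \right)} = -1 + \left(\left(54 - 6 a D a\right) + D\right) D = -1 + \left(\left(54 - 6 D a a\right) + D\right) D = -1 + \left(\left(54 - 6 D a^{2}\right) + D\right) D = -1 + \left(54 + D - 6 D a^{2}\right) D = -1 + D \left(54 + D - 6 D a^{2}\right)$)
$F + v{\left(10,7 \right)} 45 = -157 + \left(-1 + 7^{2} - 42 \left(-9 + 7 \cdot 10^{2}\right)\right) 45 = -157 + \left(-1 + 49 - 42 \left(-9 + 7 \cdot 100\right)\right) 45 = -157 + \left(-1 + 49 - 42 \left(-9 + 700\right)\right) 45 = -157 + \left(-1 + 49 - 42 \cdot 691\right) 45 = -157 + \left(-1 + 49 - 29022\right) 45 = -157 - 1303830 = -1303987$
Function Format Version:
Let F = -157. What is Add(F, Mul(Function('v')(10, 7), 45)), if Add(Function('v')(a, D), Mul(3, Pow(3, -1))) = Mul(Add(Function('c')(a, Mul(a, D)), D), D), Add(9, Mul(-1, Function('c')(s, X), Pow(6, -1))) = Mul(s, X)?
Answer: -1303987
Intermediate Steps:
Function('c')(s, X) = Add(54, Mul(-6, X, s)) (Function('c')(s, X) = Add(54, Mul(-6, Mul(s, X))) = Add(54, Mul(-6, Mul(X, s))) = Add(54, Mul(-6, X, s)))
Function('v')(a, D) = Add(-1, Mul(D, Add(54, D, Mul(-6, D, Pow(a, 2))))) (Function('v')(a, D) = Add(-1, Mul(Add(Add(54, Mul(-6, Mul(a, D), a)), D), D)) = Add(-1, Mul(Add(Add(54, Mul(-6, Mul(D, a), a)), D), D)) = Add(-1, Mul(Add(Add(54, Mul(-6, D, Pow(a, 2))), D), D)) = Add(-1, Mul(Add(54, D, Mul(-6, D, Pow(a, 2))), D)) = Add(-1, Mul(D, Add(54, D, Mul(-6, D, Pow(a, 2))))))
Add(F, Mul(Function('v')(10, 7), 45)) = Add(-157, Mul(Add(-1, Pow(7, 2), Mul(-6, 7, Add(-9, Mul(7, Pow(10, 2))))), 45)) = Add(-157, Mul(Add(-1, 49, Mul(-6, 7, Add(-9, Mul(7, 100)))), 45)) = Add(-157, Mul(Add(-1, 49, Mul(-6, 7, Add(-9, 700))), 45)) = Add(-157, Mul(Add(-1, 49, Mul(-6, 7, 691)), 45)) = Add(-157, Mul(Add(-1, 49, -29022), 45)) = Add(-157, Mul(-28974, 45)) = Add(-157, -1303830) = -1303987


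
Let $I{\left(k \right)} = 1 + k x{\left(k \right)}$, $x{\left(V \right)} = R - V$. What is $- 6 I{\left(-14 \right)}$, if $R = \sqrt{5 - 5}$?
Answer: $1170$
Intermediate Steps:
$R = 0$ ($R = \sqrt{0} = 0$)
$x{\left(V \right)} = - V$ ($x{\left(V \right)} = 0 - V = - V$)
$I{\left(k \right)} = 1 - k^{2}$ ($I{\left(k \right)} = 1 + k \left(- k\right) = 1 - k^{2}$)
$- 6 I{\left(-14 \right)} = - 6 \left(1 - \left(-14\right)^{2}\right) = - 6 \left(1 - 196\right) = \left(-6\right) \left(-195\right) = 1170$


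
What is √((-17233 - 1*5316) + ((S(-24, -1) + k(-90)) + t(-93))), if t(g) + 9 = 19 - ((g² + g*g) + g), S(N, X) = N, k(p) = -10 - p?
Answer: 22*I*√82 ≈ 199.22*I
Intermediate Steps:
t(g) = 10 - g - 2*g² (t(g) = -9 + (19 - ((g² + g*g) + g)) = -9 + (19 - ((g² + g²) + g)) = -9 + (19 - (2*g² + g)) = -9 + (19 - (g + 2*g²)) = -9 + (19 + (-g - 2*g²)) = -9 + (19 - g - 2*g²) = 10 - g - 2*g²)
√((-17233 - 1*5316) + ((S(-24, -1) + k(-90)) + t(-93))) = √((-17233 - 1*5316) + ((-24 + (-10 - 1*(-90))) + (10 - 1*(-93) - 2*(-93)²))) = √((-17233 - 5316) + ((-24 + (-10 + 90)) + (10 + 93 - 2*8649))) = √(-22549 + ((-24 + 80) + (10 + 93 - 17298))) = √(-22549 + (56 - 17195)) = √(-22549 - 17139) = √(-39688) = 22*I*√82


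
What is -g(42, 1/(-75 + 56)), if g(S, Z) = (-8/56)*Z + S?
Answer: -5587/133 ≈ -42.008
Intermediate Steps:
g(S, Z) = S - Z/7 (g(S, Z) = (-8*1/56)*Z + S = -Z/7 + S = S - Z/7)
-g(42, 1/(-75 + 56)) = -(42 - 1/(7*(-75 + 56))) = -(42 - ⅐/(-19)) = -(42 - ⅐*(-1/19)) = -(42 + 1/133) = -1*5587/133 = -5587/133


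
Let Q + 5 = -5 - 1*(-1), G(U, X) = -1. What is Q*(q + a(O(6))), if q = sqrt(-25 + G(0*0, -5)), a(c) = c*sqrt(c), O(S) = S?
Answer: -54*sqrt(6) - 9*I*sqrt(26) ≈ -132.27 - 45.891*I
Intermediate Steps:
a(c) = c**(3/2)
Q = -9 (Q = -5 + (-5 - 1*(-1)) = -5 + (-5 + 1) = -5 - 4 = -9)
q = I*sqrt(26) (q = sqrt(-25 - 1) = sqrt(-26) = I*sqrt(26) ≈ 5.099*I)
Q*(q + a(O(6))) = -9*(I*sqrt(26) + 6**(3/2)) = -9*(I*sqrt(26) + 6*sqrt(6)) = -9*(6*sqrt(6) + I*sqrt(26)) = -54*sqrt(6) - 9*I*sqrt(26)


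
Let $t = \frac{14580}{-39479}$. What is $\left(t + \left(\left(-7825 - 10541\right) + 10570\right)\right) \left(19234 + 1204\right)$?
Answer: $- \frac{571879141312}{3589} \approx -1.5934 \cdot 10^{8}$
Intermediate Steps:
$t = - \frac{14580}{39479}$ ($t = 14580 \left(- \frac{1}{39479}\right) = - \frac{14580}{39479} \approx -0.36931$)
$\left(t + \left(\left(-7825 - 10541\right) + 10570\right)\right) \left(19234 + 1204\right) = \left(- \frac{14580}{39479} + \left(\left(-7825 - 10541\right) + 10570\right)\right) \left(19234 + 1204\right) = \left(- \frac{14580}{39479} + \left(-18366 + 10570\right)\right) 20438 = \left(- \frac{14580}{39479} - 7796\right) 20438 = \left(- \frac{307792864}{39479}\right) 20438 = - \frac{571879141312}{3589}$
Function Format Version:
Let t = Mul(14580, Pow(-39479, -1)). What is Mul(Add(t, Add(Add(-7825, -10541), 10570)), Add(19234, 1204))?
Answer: Rational(-571879141312, 3589) ≈ -1.5934e+8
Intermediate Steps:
t = Rational(-14580, 39479) (t = Mul(14580, Rational(-1, 39479)) = Rational(-14580, 39479) ≈ -0.36931)
Mul(Add(t, Add(Add(-7825, -10541), 10570)), Add(19234, 1204)) = Mul(Add(Rational(-14580, 39479), Add(Add(-7825, -10541), 10570)), Add(19234, 1204)) = Mul(Add(Rational(-14580, 39479), Add(-18366, 10570)), 20438) = Mul(Add(Rational(-14580, 39479), -7796), 20438) = Mul(Rational(-307792864, 39479), 20438) = Rational(-571879141312, 3589)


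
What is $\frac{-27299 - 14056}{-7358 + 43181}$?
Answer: $- \frac{13785}{11941} \approx -1.1544$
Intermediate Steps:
$\frac{-27299 - 14056}{-7358 + 43181} = - \frac{41355}{35823} = \left(-41355\right) \frac{1}{35823} = - \frac{13785}{11941}$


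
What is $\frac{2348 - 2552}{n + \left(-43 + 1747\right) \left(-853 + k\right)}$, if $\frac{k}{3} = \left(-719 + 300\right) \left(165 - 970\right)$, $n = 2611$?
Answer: $- \frac{204}{1722801139} \approx -1.1841 \cdot 10^{-7}$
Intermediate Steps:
$k = 1011885$ ($k = 3 \left(-719 + 300\right) \left(165 - 970\right) = 3 \left(\left(-419\right) \left(-805\right)\right) = 3 \cdot 337295 = 1011885$)
$\frac{2348 - 2552}{n + \left(-43 + 1747\right) \left(-853 + k\right)} = \frac{2348 - 2552}{2611 + \left(-43 + 1747\right) \left(-853 + 1011885\right)} = - \frac{204}{2611 + 1704 \cdot 1011032} = - \frac{204}{2611 + 1722798528} = - \frac{204}{1722801139}$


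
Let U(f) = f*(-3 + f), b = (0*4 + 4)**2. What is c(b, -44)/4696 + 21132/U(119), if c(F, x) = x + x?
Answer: 3063160/2025737 ≈ 1.5121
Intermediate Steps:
b = 16 (b = (0 + 4)**2 = 4**2 = 16)
c(F, x) = 2*x
c(b, -44)/4696 + 21132/U(119) = (2*(-44))/4696 + 21132/((119*(-3 + 119))) = -88*1/4696 + 21132/((119*116)) = -11/587 + 21132/13804 = -11/587 + 21132*(1/13804) = -11/587 + 5283/3451 = 3063160/2025737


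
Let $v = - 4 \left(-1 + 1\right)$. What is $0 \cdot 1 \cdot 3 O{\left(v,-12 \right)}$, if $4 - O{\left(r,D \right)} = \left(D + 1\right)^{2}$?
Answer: $0$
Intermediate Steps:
$v = 0$ ($v = \left(-4\right) 0 = 0$)
$O{\left(r,D \right)} = 4 - \left(1 + D\right)^{2}$ ($O{\left(r,D \right)} = 4 - \left(D + 1\right)^{2} = 4 - \left(1 + D\right)^{2}$)
$0 \cdot 1 \cdot 3 O{\left(v,-12 \right)} = 0 \cdot 1 \cdot 3 \left(4 - \left(1 - 12\right)^{2}\right) = 0 \cdot 3 \left(4 - \left(-11\right)^{2}\right) = 0 \left(4 - 121\right) = 0 \left(-117\right) = 0$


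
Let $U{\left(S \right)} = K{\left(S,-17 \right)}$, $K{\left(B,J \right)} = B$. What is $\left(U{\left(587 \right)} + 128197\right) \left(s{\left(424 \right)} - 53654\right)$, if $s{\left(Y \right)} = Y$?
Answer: $-6855172320$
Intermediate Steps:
$U{\left(S \right)} = S$
$\left(U{\left(587 \right)} + 128197\right) \left(s{\left(424 \right)} - 53654\right) = \left(587 + 128197\right) \left(424 - 53654\right) = 128784 \left(-53230\right) = -6855172320$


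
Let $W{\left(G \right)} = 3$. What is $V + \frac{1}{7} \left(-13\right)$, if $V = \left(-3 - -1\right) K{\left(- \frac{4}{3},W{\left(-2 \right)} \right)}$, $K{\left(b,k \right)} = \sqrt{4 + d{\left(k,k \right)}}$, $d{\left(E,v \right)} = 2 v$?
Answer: $- \frac{13}{7} - 2 \sqrt{10} \approx -8.1817$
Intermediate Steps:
$K{\left(b,k \right)} = \sqrt{4 + 2 k}$
$V = - 2 \sqrt{10}$ ($V = \left(-3 - -1\right) \sqrt{4 + 2 \cdot 3} = \left(-3 + 1\right) \sqrt{4 + 6} = - 2 \sqrt{10} \approx -6.3246$)
$V + \frac{1}{7} \left(-13\right) = - 2 \sqrt{10} + \frac{1}{7} \left(-13\right) = - 2 \sqrt{10} - \frac{13}{7} = - \frac{13}{7} - 2 \sqrt{10}$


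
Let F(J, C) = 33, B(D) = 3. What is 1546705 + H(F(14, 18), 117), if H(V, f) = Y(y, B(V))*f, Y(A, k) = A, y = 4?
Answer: 1547173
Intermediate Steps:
H(V, f) = 4*f
1546705 + H(F(14, 18), 117) = 1546705 + 4*117 = 1546705 + 468 = 1547173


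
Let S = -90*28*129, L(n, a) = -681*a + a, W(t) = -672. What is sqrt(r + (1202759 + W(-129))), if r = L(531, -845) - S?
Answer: sqrt(2101767) ≈ 1449.7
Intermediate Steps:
L(n, a) = -680*a
S = -325080 (S = -2520*129 = -325080)
r = 899680 (r = -680*(-845) - 1*(-325080) = 574600 + 325080 = 899680)
sqrt(r + (1202759 + W(-129))) = sqrt(899680 + (1202759 - 672)) = sqrt(899680 + 1202087) = sqrt(2101767)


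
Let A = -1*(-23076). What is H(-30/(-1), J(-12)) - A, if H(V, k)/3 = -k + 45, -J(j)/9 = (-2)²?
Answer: -22833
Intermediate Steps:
A = 23076
J(j) = -36 (J(j) = -9*(-2)² = -9*4 = -36)
H(V, k) = 135 - 3*k (H(V, k) = 3*(-k + 45) = 3*(45 - k) = 135 - 3*k)
H(-30/(-1), J(-12)) - A = (135 - 3*(-36)) - 1*23076 = (135 + 108) - 23076 = 243 - 23076 = -22833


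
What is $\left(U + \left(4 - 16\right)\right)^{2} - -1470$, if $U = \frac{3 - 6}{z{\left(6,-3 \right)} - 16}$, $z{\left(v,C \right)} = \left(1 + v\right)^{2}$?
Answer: $\frac{195559}{121} \approx 1616.2$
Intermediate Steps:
$U = - \frac{1}{11}$ ($U = \frac{3 - 6}{\left(1 + 6\right)^{2} - 16} = - \frac{3}{7^{2} - 16} = - \frac{3}{49 - 16} = - \frac{3}{33} = \left(-3\right) \frac{1}{33} = - \frac{1}{11} \approx -0.090909$)
$\left(U + \left(4 - 16\right)\right)^{2} - -1470 = \left(- \frac{1}{11} + \left(4 - 16\right)\right)^{2} - -1470 = \left(- \frac{1}{11} + \left(4 - 16\right)\right)^{2} + 1470 = \left(- \frac{1}{11} - 12\right)^{2} + 1470 = \left(- \frac{133}{11}\right)^{2} + 1470 = \frac{17689}{121} + 1470 = \frac{195559}{121}$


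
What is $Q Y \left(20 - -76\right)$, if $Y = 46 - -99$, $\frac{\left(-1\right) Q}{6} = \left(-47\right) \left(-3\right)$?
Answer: $-11776320$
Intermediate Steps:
$Q = -846$ ($Q = - 6 \left(\left(-47\right) \left(-3\right)\right) = \left(-6\right) 141 = -846$)
$Y = 145$ ($Y = 46 + 99 = 145$)
$Q Y \left(20 - -76\right) = \left(-846\right) 145 \left(20 - -76\right) = - 122670 \left(20 + 76\right) = \left(-122670\right) 96 = -11776320$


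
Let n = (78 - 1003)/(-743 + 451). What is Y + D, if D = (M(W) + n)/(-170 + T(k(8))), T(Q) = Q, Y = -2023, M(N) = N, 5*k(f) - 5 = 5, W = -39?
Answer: -99229825/49056 ≈ -2022.8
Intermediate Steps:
k(f) = 2 (k(f) = 1 + (⅕)*5 = 1 + 1 = 2)
n = 925/292 (n = -925/(-292) = -925*(-1/292) = 925/292 ≈ 3.1678)
D = 10463/49056 (D = (-39 + 925/292)/(-170 + 2) = -10463/292/(-168) = -10463/292*(-1/168) = 10463/49056 ≈ 0.21329)
Y + D = -2023 + 10463/49056 = -99229825/49056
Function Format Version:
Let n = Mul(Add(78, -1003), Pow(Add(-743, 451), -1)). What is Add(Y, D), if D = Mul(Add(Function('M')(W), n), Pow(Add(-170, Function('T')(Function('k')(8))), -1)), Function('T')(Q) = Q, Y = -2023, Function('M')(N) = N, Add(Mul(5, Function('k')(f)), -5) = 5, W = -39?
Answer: Rational(-99229825, 49056) ≈ -2022.8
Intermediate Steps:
Function('k')(f) = 2 (Function('k')(f) = Add(1, Mul(Rational(1, 5), 5)) = Add(1, 1) = 2)
n = Rational(925, 292) (n = Mul(-925, Pow(-292, -1)) = Mul(-925, Rational(-1, 292)) = Rational(925, 292) ≈ 3.1678)
D = Rational(10463, 49056) (D = Mul(Add(-39, Rational(925, 292)), Pow(Add(-170, 2), -1)) = Mul(Rational(-10463, 292), Pow(-168, -1)) = Mul(Rational(-10463, 292), Rational(-1, 168)) = Rational(10463, 49056) ≈ 0.21329)
Add(Y, D) = Add(-2023, Rational(10463, 49056)) = Rational(-99229825, 49056)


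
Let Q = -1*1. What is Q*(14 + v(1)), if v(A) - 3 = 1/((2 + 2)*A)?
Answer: -69/4 ≈ -17.250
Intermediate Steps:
v(A) = 3 + 1/(4*A) (v(A) = 3 + 1/((2 + 2)*A) = 3 + 1/(4*A))
Q = -1
Q*(14 + v(1)) = -(14 + (3 + (¼)/1)) = -(14 + (3 + (¼)*1)) = -(14 + (3 + ¼)) = -(14 + 13/4) = -1*69/4 = -69/4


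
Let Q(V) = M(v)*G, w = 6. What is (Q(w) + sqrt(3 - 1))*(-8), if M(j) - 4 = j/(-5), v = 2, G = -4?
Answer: 576/5 - 8*sqrt(2) ≈ 103.89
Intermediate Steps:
M(j) = 4 - j/5 (M(j) = 4 + j/(-5) = 4 + j*(-1/5) = 4 - j/5)
Q(V) = -72/5 (Q(V) = (4 - 1/5*2)*(-4) = (4 - 2/5)*(-4) = (18/5)*(-4) = -72/5)
(Q(w) + sqrt(3 - 1))*(-8) = (-72/5 + sqrt(3 - 1))*(-8) = (-72/5 + sqrt(2))*(-8) = 576/5 - 8*sqrt(2)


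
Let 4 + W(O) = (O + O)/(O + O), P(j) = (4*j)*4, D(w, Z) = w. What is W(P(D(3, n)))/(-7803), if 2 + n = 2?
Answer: 1/2601 ≈ 0.00038447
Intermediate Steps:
n = 0 (n = -2 + 2 = 0)
P(j) = 16*j
W(O) = -3 (W(O) = -4 + (O + O)/(O + O) = -4 + (2*O)/((2*O)) = -4 + (2*O)*(1/(2*O)) = -4 + 1 = -3)
W(P(D(3, n)))/(-7803) = -3/(-7803) = -3*(-1/7803) = 1/2601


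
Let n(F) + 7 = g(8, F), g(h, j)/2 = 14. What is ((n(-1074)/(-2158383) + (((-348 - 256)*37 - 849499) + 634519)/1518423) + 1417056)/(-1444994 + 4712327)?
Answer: 1548057172438661999/3569385291281091999 ≈ 0.43370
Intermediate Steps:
g(h, j) = 28 (g(h, j) = 2*14 = 28)
n(F) = 21 (n(F) = -7 + 28 = 21)
((n(-1074)/(-2158383) + (((-348 - 256)*37 - 849499) + 634519)/1518423) + 1417056)/(-1444994 + 4712327) = ((21/(-2158383) + (((-348 - 256)*37 - 849499) + 634519)/1518423) + 1417056)/(-1444994 + 4712327) = ((21*(-1/2158383) + ((-604*37 - 849499) + 634519)*(1/1518423)) + 1417056)/3267333 = ((-7/719461 + ((-22348 - 849499) + 634519)*(1/1518423)) + 1417056)*(1/3267333) = ((-7/719461 + (-871847 + 634519)*(1/1518423)) + 1417056)*(1/3267333) = ((-7/719461 - 237328*1/1518423) + 1417056)*(1/3267333) = ((-7/719461 - 237328/1518423) + 1417056)*(1/3267333) = (-170758869169/1092446130003 + 1417056)*(1/3267333) = (1548057172438661999/1092446130003)*(1/3267333) = 1548057172438661999/3569385291281091999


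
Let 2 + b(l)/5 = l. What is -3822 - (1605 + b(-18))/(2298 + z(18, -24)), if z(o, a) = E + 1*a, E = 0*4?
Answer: -8692733/2274 ≈ -3822.7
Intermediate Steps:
b(l) = -10 + 5*l
E = 0
z(o, a) = a (z(o, a) = 0 + 1*a = 0 + a = a)
-3822 - (1605 + b(-18))/(2298 + z(18, -24)) = -3822 - (1605 + (-10 + 5*(-18)))/(2298 - 24) = -3822 - (1605 + (-10 - 90))/2274 = -3822 - (1605 - 100)/2274 = -3822 - 1505/2274 = -8692733/2274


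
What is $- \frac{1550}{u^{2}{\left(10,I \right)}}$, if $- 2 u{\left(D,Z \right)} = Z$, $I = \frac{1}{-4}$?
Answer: $-99200$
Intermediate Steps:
$I = - \frac{1}{4} \approx -0.25$
$u{\left(D,Z \right)} = - \frac{Z}{2}$
$- \frac{1550}{u^{2}{\left(10,I \right)}} = - \frac{1550}{\left(\left(- \frac{1}{2}\right) \left(- \frac{1}{4}\right)\right)^{2}} = - \frac{1550}{\left(\frac{1}{8}\right)^{2}} = - 1550 \frac{1}{\frac{1}{64}} = \left(-1550\right) 64 = -99200$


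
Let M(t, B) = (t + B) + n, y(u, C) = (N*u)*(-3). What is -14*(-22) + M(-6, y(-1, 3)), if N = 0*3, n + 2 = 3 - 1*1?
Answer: 302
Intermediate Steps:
n = 0 (n = -2 + (3 - 1*1) = -2 + (3 - 1) = -2 + 2 = 0)
N = 0
y(u, C) = 0 (y(u, C) = (0*u)*(-3) = 0*(-3) = 0)
M(t, B) = B + t (M(t, B) = (t + B) + 0 = (B + t) + 0 = B + t)
-14*(-22) + M(-6, y(-1, 3)) = -14*(-22) + (0 - 6) = 308 - 6 = 302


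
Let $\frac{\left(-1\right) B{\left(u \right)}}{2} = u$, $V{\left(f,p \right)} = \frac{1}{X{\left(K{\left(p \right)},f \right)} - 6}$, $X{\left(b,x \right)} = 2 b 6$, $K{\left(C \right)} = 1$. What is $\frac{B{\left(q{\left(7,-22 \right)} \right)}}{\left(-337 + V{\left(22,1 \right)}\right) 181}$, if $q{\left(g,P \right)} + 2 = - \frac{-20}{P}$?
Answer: $- \frac{384}{4023811} \approx -9.5432 \cdot 10^{-5}$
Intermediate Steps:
$X{\left(b,x \right)} = 12 b$
$V{\left(f,p \right)} = \frac{1}{6}$ ($V{\left(f,p \right)} = \frac{1}{12 \cdot 1 - 6} = \frac{1}{12 - 6} = \frac{1}{6}$)
$q{\left(g,P \right)} = -2 + \frac{20}{P}$ ($q{\left(g,P \right)} = -2 - - \frac{20}{P} = -2 + \frac{20}{P}$)
$B{\left(u \right)} = - 2 u$
$\frac{B{\left(q{\left(7,-22 \right)} \right)}}{\left(-337 + V{\left(22,1 \right)}\right) 181} = \frac{\left(-2\right) \left(-2 + \frac{20}{-22}\right)}{\left(-337 + \frac{1}{6}\right) 181} = \frac{\left(-2\right) \left(-2 + 20 \left(- \frac{1}{22}\right)\right)}{\left(- \frac{2021}{6}\right) 181} = \frac{\left(-2\right) \left(-2 - \frac{10}{11}\right)}{- \frac{365801}{6}} = \left(-2\right) \left(- \frac{32}{11}\right) \left(- \frac{6}{365801}\right) = \frac{64}{11} \left(- \frac{6}{365801}\right) = - \frac{384}{4023811}$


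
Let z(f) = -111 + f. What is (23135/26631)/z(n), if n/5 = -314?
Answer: -23135/44766711 ≈ -0.00051679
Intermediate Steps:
n = -1570 (n = 5*(-314) = -1570)
(23135/26631)/z(n) = (23135/26631)/(-111 - 1570) = (23135*(1/26631))/(-1681) = (23135/26631)*(-1/1681) = -23135/44766711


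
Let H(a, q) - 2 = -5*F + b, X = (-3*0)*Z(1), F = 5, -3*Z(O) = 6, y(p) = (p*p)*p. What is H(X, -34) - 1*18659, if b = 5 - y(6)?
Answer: -18893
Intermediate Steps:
y(p) = p³ (y(p) = p²*p = p³)
Z(O) = -2 (Z(O) = -⅓*6 = -2)
b = -211 (b = 5 - 1*6³ = 5 - 1*216 = 5 - 216 = -211)
X = 0 (X = -3*0*(-2) = 0*(-2) = 0)
H(a, q) = -234 (H(a, q) = 2 + (-5*5 - 211) = 2 + (-25 - 211) = 2 - 236 = -234)
H(X, -34) - 1*18659 = -234 - 1*18659 = -234 - 18659 = -18893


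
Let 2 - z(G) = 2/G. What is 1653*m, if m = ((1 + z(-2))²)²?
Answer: 423168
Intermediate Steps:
z(G) = 2 - 2/G
m = 256 (m = ((1 + (2 - 2/(-2)))²)² = ((1 + (2 - 2*(-½)))²)² = ((1 + (2 + 1))²)² = ((1 + 3)²)² = (4²)² = 16² = 256)
1653*m = 1653*256 = 423168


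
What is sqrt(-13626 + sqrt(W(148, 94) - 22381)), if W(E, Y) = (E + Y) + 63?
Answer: sqrt(-13626 + 2*I*sqrt(5519)) ≈ 0.6364 + 116.73*I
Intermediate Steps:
W(E, Y) = 63 + E + Y
sqrt(-13626 + sqrt(W(148, 94) - 22381)) = sqrt(-13626 + sqrt((63 + 148 + 94) - 22381)) = sqrt(-13626 + sqrt(305 - 22381)) = sqrt(-13626 + sqrt(-22076)) = sqrt(-13626 + 2*I*sqrt(5519))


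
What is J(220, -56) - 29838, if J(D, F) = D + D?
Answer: -29398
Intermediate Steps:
J(D, F) = 2*D
J(220, -56) - 29838 = 2*220 - 29838 = 440 - 29838 = -29398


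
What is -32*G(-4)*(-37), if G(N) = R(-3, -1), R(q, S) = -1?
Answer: -1184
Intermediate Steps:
G(N) = -1
-32*G(-4)*(-37) = -32*(-1)*(-37) = 32*(-37) = -1184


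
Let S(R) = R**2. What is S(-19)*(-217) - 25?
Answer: -78362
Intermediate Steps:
S(-19)*(-217) - 25 = (-19)**2*(-217) - 25 = 361*(-217) - 25 = -78337 - 25 = -78362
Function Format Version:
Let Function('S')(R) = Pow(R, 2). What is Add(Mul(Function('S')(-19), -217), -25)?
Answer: -78362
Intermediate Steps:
Add(Mul(Function('S')(-19), -217), -25) = Add(Mul(Pow(-19, 2), -217), -25) = Add(Mul(361, -217), -25) = Add(-78337, -25) = -78362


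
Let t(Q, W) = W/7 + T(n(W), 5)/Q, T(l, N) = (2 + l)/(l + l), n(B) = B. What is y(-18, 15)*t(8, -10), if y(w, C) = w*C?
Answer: 5211/14 ≈ 372.21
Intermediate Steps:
T(l, N) = (2 + l)/(2*l) (T(l, N) = (2 + l)/((2*l)) = (2 + l)*(1/(2*l)) = (2 + l)/(2*l))
t(Q, W) = W/7 + (2 + W)/(2*Q*W) (t(Q, W) = W/7 + ((2 + W)/(2*W))/Q = W*(1/7) + (2 + W)/(2*Q*W) = W/7 + (2 + W)/(2*Q*W))
y(w, C) = C*w
y(-18, 15)*t(8, -10) = (15*(-18))*((1/2)/8 + (1/7)*(-10) + 1/(8*(-10))) = -270*((1/2)*(1/8) - 10/7 + (1/8)*(-1/10)) = -270*(1/16 - 10/7 - 1/80) = -270*(-193/140) = 5211/14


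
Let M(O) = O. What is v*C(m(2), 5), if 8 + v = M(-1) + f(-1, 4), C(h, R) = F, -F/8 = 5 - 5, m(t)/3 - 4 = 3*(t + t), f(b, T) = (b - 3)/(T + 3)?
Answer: 0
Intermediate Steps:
f(b, T) = (-3 + b)/(3 + T)
m(t) = 12 + 18*t (m(t) = 12 + 3*(3*(t + t)) = 12 + 3*(3*(2*t)) = 12 + 3*(6*t) = 12 + 18*t)
F = 0 (F = -8*(5 - 5) = -8*0 = 0)
C(h, R) = 0
v = -67/7 (v = -8 + (-1 + (-3 - 1)/(3 + 4)) = -8 + (-1 - 4/7) = -8 - 11/7 = -67/7 ≈ -9.5714)
v*C(m(2), 5) = -67/7*0 = 0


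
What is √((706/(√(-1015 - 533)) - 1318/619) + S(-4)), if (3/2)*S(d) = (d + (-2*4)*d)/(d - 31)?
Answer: √(-424426430730 - 436200061425*I*√43)/399255 ≈ 2.7819 - 3.2251*I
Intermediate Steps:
S(d) = -14*d/(3*(-31 + d)) (S(d) = 2*((d + (-2*4)*d)/(d - 31))/3 = 2*((d - 8*d)/(-31 + d))/3 = 2*((-7*d)/(-31 + d))/3 = 2*(-7*d/(-31 + d))/3 = -14*d/(3*(-31 + d)))
√((706/(√(-1015 - 533)) - 1318/619) + S(-4)) = √((706/(√(-1015 - 533)) - 1318/619) - 14*(-4)/(-93 + 3*(-4))) = √((706/(√(-1548)) - 1318*1/619) - 14*(-4)/(-93 - 12)) = √((706/((6*I*√43)) - 1318/619) - 14*(-4)/(-105)) = √((706*(-I*√43/258) - 1318/619) - 14*(-4)*(-1/105)) = √((-353*I*√43/129 - 1318/619) - 8/15) = √((-1318/619 - 353*I*√43/129) - 8/15) = √(-24722/9285 - 353*I*√43/129)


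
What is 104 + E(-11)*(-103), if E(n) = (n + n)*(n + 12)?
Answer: 2370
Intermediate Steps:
E(n) = 2*n*(12 + n) (E(n) = (2*n)*(12 + n) = 2*n*(12 + n))
104 + E(-11)*(-103) = 104 + (2*(-11)*(12 - 11))*(-103) = 104 + (2*(-11)*1)*(-103) = 104 - 22*(-103) = 104 + 2266 = 2370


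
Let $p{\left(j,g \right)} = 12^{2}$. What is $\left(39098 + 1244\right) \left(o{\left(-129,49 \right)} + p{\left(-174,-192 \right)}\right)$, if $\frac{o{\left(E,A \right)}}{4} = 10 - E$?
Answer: $28239400$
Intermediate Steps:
$p{\left(j,g \right)} = 144$
$o{\left(E,A \right)} = 40 - 4 E$ ($o{\left(E,A \right)} = 4 \left(10 - E\right) = 40 - 4 E$)
$\left(39098 + 1244\right) \left(o{\left(-129,49 \right)} + p{\left(-174,-192 \right)}\right) = \left(39098 + 1244\right) \left(\left(40 - -516\right) + 144\right) = 40342 \left(\left(40 + 516\right) + 144\right) = 40342 \left(556 + 144\right) = 40342 \cdot 700 = 28239400$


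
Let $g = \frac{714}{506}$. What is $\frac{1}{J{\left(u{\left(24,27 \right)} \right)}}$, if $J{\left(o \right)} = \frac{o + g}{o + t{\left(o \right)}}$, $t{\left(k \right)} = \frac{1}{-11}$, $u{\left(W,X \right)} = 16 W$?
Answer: $\frac{97129}{97509} \approx 0.9961$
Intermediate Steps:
$g = \frac{357}{253}$ ($g = 714 \cdot \frac{1}{506} = \frac{357}{253} \approx 1.4111$)
$t{\left(k \right)} = - \frac{1}{11}$
$J{\left(o \right)} = \frac{\frac{357}{253} + o}{- \frac{1}{11} + o}$ ($J{\left(o \right)} = \frac{o + \frac{357}{253}}{o - \frac{1}{11}} = \frac{\frac{357}{253} + o}{- \frac{1}{11} + o}$)
$\frac{1}{J{\left(u{\left(24,27 \right)} \right)}} = \frac{1}{\frac{1}{23} \frac{1}{-1 + 11 \cdot 16 \cdot 24} \left(357 + 253 \cdot 16 \cdot 24\right)} = \frac{1}{\frac{1}{23} \frac{1}{-1 + 11 \cdot 384} \left(357 + 253 \cdot 384\right)} = \frac{1}{\frac{1}{23} \frac{1}{-1 + 4224} \left(357 + 97152\right)} = \frac{1}{\frac{1}{23} \cdot \frac{1}{4223} \cdot 97509} = \frac{1}{\frac{97509}{97129}} = \frac{97129}{97509}$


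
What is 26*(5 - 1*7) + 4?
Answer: -48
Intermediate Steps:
26*(5 - 1*7) + 4 = 26*(5 - 7) + 4 = 26*(-2) + 4 = -52 + 4 = -48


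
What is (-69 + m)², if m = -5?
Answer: 5476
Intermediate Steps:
(-69 + m)² = (-69 - 5)² = (-74)² = 5476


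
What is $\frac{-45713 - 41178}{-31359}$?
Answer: $\frac{86891}{31359} \approx 2.7708$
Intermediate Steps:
$\frac{-45713 - 41178}{-31359} = \left(-45713 - 41178\right) \left(- \frac{1}{31359}\right) = \left(-86891\right) \left(- \frac{1}{31359}\right) = \frac{86891}{31359}$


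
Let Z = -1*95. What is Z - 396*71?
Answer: -28211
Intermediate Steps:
Z = -95
Z - 396*71 = -95 - 396*71 = -95 - 28116 = -28211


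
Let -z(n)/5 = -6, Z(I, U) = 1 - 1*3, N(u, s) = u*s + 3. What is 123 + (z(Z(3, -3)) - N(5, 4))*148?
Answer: 1159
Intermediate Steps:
N(u, s) = 3 + s*u (N(u, s) = s*u + 3 = 3 + s*u)
Z(I, U) = -2 (Z(I, U) = 1 - 3 = -2)
z(n) = 30 (z(n) = -5*(-6) = 30)
123 + (z(Z(3, -3)) - N(5, 4))*148 = 123 + (30 - (3 + 4*5))*148 = 123 + (30 - (3 + 20))*148 = 123 + (30 - 1*23)*148 = 123 + (30 - 23)*148 = 123 + 7*148 = 123 + 1036 = 1159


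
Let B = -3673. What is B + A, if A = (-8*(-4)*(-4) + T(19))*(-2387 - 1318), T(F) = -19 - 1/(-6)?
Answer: 1080689/2 ≈ 5.4034e+5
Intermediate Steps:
T(F) = -113/6 (T(F) = -19 - 1*(-⅙) = -19 + ⅙ = -113/6)
A = 1088035/2 (A = (-8*(-4)*(-4) - 113/6)*(-2387 - 1318) = (32*(-4) - 113/6)*(-3705) = (-128 - 113/6)*(-3705) = -881/6*(-3705) = 1088035/2 ≈ 5.4402e+5)
B + A = -3673 + 1088035/2 = 1080689/2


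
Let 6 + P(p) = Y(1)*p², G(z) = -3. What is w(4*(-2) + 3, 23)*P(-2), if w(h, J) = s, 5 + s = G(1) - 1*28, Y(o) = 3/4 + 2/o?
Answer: -180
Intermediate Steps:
Y(o) = ¾ + 2/o (Y(o) = 3*(¼) + 2/o = ¾ + 2/o)
s = -36 (s = -5 + (-3 - 1*28) = -5 + (-3 - 28) = -5 - 31 = -36)
w(h, J) = -36
P(p) = -6 + 11*p²/4 (P(p) = -6 + (¾ + 2/1)*p² = -6 + (¾ + 2*1)*p² = -6 + (¾ + 2)*p² = -6 + 11*p²/4)
w(4*(-2) + 3, 23)*P(-2) = -36*(-6 + (11/4)*(-2)²) = -36*(-6 + (11/4)*4) = -36*(-6 + 11) = -36*5 = -180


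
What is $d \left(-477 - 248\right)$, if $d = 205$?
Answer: $-148625$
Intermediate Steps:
$d \left(-477 - 248\right) = 205 \left(-477 - 248\right) = 205 \left(-725\right) = -148625$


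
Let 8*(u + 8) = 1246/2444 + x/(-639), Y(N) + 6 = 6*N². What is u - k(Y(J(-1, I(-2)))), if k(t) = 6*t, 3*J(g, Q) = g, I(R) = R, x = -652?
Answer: 151119577/6246864 ≈ 24.191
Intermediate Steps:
J(g, Q) = g/3
Y(N) = -6 + 6*N²
u = -48780071/6246864 (u = -8 + (1246/2444 - 652/(-639))/8 = -8 + (1246*(1/2444) - 652*(-1/639))/8 = -8 + (623/1222 + 652/639)/8 = -8 + (⅛)*(1194841/780858) = -8 + 1194841/6246864 = -48780071/6246864 ≈ -7.8087)
u - k(Y(J(-1, I(-2)))) = -48780071/6246864 - 6*(-6 + 6*((⅓)*(-1))²) = -48780071/6246864 - 6*(-6 + 6*(-⅓)²) = -48780071/6246864 - 6*(-6 + 6*(⅑)) = -48780071/6246864 - 6*(-6 + ⅔) = -48780071/6246864 - 6*(-16)/3 = -48780071/6246864 - 1*(-32) = -48780071/6246864 + 32 = 151119577/6246864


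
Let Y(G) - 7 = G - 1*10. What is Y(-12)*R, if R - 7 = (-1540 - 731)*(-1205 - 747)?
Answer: -66494985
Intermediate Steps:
Y(G) = -3 + G (Y(G) = 7 + (G - 1*10) = 7 + (G - 10) = 7 + (-10 + G) = -3 + G)
R = 4432999 (R = 7 + (-1540 - 731)*(-1205 - 747) = 7 - 2271*(-1952) = 7 + 4432992 = 4432999)
Y(-12)*R = (-3 - 12)*4432999 = -15*4432999 = -66494985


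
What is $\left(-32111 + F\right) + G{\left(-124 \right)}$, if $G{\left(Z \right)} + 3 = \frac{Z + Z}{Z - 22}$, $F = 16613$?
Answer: $- \frac{1131449}{73} \approx -15499.0$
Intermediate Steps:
$G{\left(Z \right)} = -3 + \frac{2 Z}{-22 + Z}$ ($G{\left(Z \right)} = -3 + \frac{Z + Z}{Z - 22} = -3 + \frac{2 Z}{-22 + Z}$)
$\left(-32111 + F\right) + G{\left(-124 \right)} = \left(-32111 + 16613\right) + \frac{66 - -124}{-22 - 124} = -15498 + \frac{66 + 124}{-146} = -15498 - \frac{95}{73} = - \frac{1131449}{73}$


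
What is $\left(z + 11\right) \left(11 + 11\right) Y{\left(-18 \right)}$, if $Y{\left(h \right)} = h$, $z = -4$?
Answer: $-2772$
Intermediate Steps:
$\left(z + 11\right) \left(11 + 11\right) Y{\left(-18 \right)} = \left(-4 + 11\right) \left(11 + 11\right) \left(-18\right) = 7 \cdot 22 \left(-18\right) = 154 \left(-18\right) = -2772$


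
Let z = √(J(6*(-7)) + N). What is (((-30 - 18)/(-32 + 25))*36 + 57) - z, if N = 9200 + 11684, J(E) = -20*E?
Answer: 2127/7 - 2*√5431 ≈ 156.47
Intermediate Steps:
N = 20884
z = 2*√5431 (z = √(-120*(-7) + 20884) = √(-20*(-42) + 20884) = √(840 + 20884) = √21724 = 2*√5431 ≈ 147.39)
(((-30 - 18)/(-32 + 25))*36 + 57) - z = (((-30 - 18)/(-32 + 25))*36 + 57) - 2*√5431 = (-48/(-7)*36 + 57) - 2*√5431 = (-48*(-⅐)*36 + 57) - 2*√5431 = ((48/7)*36 + 57) - 2*√5431 = (1728/7 + 57) - 2*√5431 = 2127/7 - 2*√5431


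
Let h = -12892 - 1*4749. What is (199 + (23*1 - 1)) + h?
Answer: -17420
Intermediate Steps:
h = -17641 (h = -12892 - 4749 = -17641)
(199 + (23*1 - 1)) + h = (199 + (23*1 - 1)) - 17641 = (199 + (23 - 1)) - 17641 = (199 + 22) - 17641 = 221 - 17641 = -17420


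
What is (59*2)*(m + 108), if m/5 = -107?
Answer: -50386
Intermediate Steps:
m = -535 (m = 5*(-107) = -535)
(59*2)*(m + 108) = (59*2)*(-535 + 108) = 118*(-427) = -50386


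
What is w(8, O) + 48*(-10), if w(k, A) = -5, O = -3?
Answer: -485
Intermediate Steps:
w(8, O) + 48*(-10) = -5 + 48*(-10) = -5 - 480 = -485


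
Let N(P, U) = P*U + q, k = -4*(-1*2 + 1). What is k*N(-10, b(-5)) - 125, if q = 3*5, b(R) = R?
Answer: 135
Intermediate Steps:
k = 4 (k = -4*(-2 + 1) = -4*(-1) = 4)
q = 15
N(P, U) = 15 + P*U (N(P, U) = P*U + 15 = 15 + P*U)
k*N(-10, b(-5)) - 125 = 4*(15 - 10*(-5)) - 125 = 4*(15 + 50) - 125 = 4*65 - 125 = 260 - 125 = 135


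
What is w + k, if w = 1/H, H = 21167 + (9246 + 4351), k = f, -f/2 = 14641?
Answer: -1017959447/34764 ≈ -29282.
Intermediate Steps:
f = -29282 (f = -2*14641 = -29282)
k = -29282
H = 34764 (H = 21167 + 13597 = 34764)
w = 1/34764 ≈ 2.8765e-5
w + k = 1/34764 - 29282 = -1017959447/34764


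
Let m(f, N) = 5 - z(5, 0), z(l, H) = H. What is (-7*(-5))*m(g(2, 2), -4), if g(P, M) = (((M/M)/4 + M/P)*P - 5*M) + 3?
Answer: 175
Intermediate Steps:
g(P, M) = 3 - 5*M + P*(¼ + M/P) (g(P, M) = ((1*(¼) + M/P)*P - 5*M) + 3 = ((¼ + M/P)*P - 5*M) + 3 = (P*(¼ + M/P) - 5*M) + 3 = (-5*M + P*(¼ + M/P)) + 3 = 3 - 5*M + P*(¼ + M/P))
m(f, N) = 5 (m(f, N) = 5 - 1*0 = 5 + 0 = 5)
(-7*(-5))*m(g(2, 2), -4) = -7*(-5)*5 = 35*5 = 175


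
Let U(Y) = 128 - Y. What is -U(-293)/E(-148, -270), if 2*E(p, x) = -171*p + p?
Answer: -421/12580 ≈ -0.033466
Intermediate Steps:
E(p, x) = -85*p (E(p, x) = (-171*p + p)/2 = (-170*p)/2 = -85*p)
-U(-293)/E(-148, -270) = -(128 - 1*(-293))/((-85*(-148))) = -(128 + 293)/12580 = -421/12580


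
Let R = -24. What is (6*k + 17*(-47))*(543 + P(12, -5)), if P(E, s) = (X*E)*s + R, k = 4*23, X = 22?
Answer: 197847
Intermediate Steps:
k = 92
P(E, s) = -24 + 22*E*s (P(E, s) = (22*E)*s - 24 = 22*E*s - 24 = -24 + 22*E*s)
(6*k + 17*(-47))*(543 + P(12, -5)) = (6*92 + 17*(-47))*(543 + (-24 + 22*12*(-5))) = (552 - 799)*(543 + (-24 - 1320)) = -247*(543 - 1344) = -247*(-801) = 197847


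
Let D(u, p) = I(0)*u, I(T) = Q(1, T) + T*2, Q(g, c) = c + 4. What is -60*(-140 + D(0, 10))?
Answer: 8400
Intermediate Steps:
Q(g, c) = 4 + c
I(T) = 4 + 3*T (I(T) = (4 + T) + T*2 = (4 + T) + 2*T = 4 + 3*T)
D(u, p) = 4*u (D(u, p) = (4 + 3*0)*u = (4 + 0)*u = 4*u)
-60*(-140 + D(0, 10)) = -60*(-140 + 4*0) = -60*(-140 + 0) = -60*(-140) = 8400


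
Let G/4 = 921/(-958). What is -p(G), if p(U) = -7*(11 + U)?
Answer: 23989/479 ≈ 50.081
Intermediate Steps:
G = -1842/479 (G = 4*(921/(-958)) = 4*(921*(-1/958)) = 4*(-921/958) = -1842/479 ≈ -3.8455)
p(U) = -77 - 7*U
-p(G) = -(-77 - 7*(-1842/479)) = -(-77 + 12894/479) = -1*(-23989/479) = 23989/479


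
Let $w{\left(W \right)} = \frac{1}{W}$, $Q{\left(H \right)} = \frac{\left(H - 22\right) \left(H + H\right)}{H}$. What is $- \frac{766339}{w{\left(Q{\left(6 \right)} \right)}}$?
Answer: $24522848$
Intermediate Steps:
$Q{\left(H \right)} = -44 + 2 H$ ($Q{\left(H \right)} = \frac{\left(-22 + H\right) 2 H}{H} = \frac{2 H \left(-22 + H\right)}{H} = -44 + 2 H$)
$- \frac{766339}{w{\left(Q{\left(6 \right)} \right)}} = - \frac{766339}{\frac{1}{-44 + 2 \cdot 6}} = - \frac{766339}{\frac{1}{-44 + 12}} = - \frac{766339}{\frac{1}{-32}} = - \frac{766339}{- \frac{1}{32}} = \left(-766339\right) \left(-32\right) = 24522848$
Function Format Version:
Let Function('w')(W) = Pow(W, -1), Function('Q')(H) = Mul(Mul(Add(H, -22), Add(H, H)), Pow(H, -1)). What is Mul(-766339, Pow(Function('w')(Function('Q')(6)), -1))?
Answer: 24522848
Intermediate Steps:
Function('Q')(H) = Add(-44, Mul(2, H)) (Function('Q')(H) = Mul(Mul(Add(-22, H), Mul(2, H)), Pow(H, -1)) = Mul(Mul(2, H, Add(-22, H)), Pow(H, -1)) = Add(-44, Mul(2, H)))
Mul(-766339, Pow(Function('w')(Function('Q')(6)), -1)) = Mul(-766339, Pow(Pow(Add(-44, Mul(2, 6)), -1), -1)) = Mul(-766339, Pow(Pow(Add(-44, 12), -1), -1)) = Mul(-766339, Pow(Pow(-32, -1), -1)) = Mul(-766339, Pow(Rational(-1, 32), -1)) = Mul(-766339, -32) = 24522848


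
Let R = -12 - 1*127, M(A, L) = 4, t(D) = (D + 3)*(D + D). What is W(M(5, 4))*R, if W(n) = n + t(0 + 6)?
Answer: -15568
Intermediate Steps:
t(D) = 2*D*(3 + D) (t(D) = (3 + D)*(2*D) = 2*D*(3 + D))
R = -139 (R = -12 - 127 = -139)
W(n) = 108 + n (W(n) = n + 2*(0 + 6)*(3 + (0 + 6)) = n + 2*6*(3 + 6) = n + 2*6*9 = n + 108 = 108 + n)
W(M(5, 4))*R = (108 + 4)*(-139) = 112*(-139) = -15568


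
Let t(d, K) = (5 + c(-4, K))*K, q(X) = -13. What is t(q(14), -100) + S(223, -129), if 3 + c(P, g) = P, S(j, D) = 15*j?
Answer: 3545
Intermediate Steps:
c(P, g) = -3 + P
t(d, K) = -2*K (t(d, K) = (5 + (-3 - 4))*K = (5 - 7)*K = -2*K)
t(q(14), -100) + S(223, -129) = -2*(-100) + 15*223 = 200 + 3345 = 3545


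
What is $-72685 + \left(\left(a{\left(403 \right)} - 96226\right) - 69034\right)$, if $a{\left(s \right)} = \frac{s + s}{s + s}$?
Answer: $-237944$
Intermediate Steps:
$a{\left(s \right)} = 1$ ($a{\left(s \right)} = \frac{2 s}{2 s} = 2 s \frac{1}{2 s} = 1$)
$-72685 + \left(\left(a{\left(403 \right)} - 96226\right) - 69034\right) = -72685 + \left(\left(1 - 96226\right) - 69034\right) = -72685 - 165259 = -237944$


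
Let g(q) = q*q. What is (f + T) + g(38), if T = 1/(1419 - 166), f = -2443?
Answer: -1251746/1253 ≈ -999.00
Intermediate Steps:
g(q) = q²
T = 1/1253 ≈ 0.00079808
(f + T) + g(38) = (-2443 + 1/1253) + 38² = -3061078/1253 + 1444 = -1251746/1253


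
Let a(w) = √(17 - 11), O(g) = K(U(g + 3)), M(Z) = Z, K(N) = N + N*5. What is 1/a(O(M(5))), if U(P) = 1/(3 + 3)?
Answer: √6/6 ≈ 0.40825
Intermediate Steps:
U(P) = ⅙ (U(P) = 1/6 = ⅙)
K(N) = 6*N (K(N) = N + 5*N = 6*N)
O(g) = 1 (O(g) = 6*(⅙) = 1)
a(w) = √6
1/a(O(M(5))) = 1/(√6) = √6/6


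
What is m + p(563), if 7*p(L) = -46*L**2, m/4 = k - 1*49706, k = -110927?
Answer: -19078298/7 ≈ -2.7255e+6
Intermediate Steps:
m = -642532 (m = 4*(-110927 - 1*49706) = 4*(-110927 - 49706) = 4*(-160633) = -642532)
p(L) = -46*L**2/7 (p(L) = (-46*L**2)/7 = -46*L**2/7)
m + p(563) = -642532 - 46/7*563**2 = -642532 - 46/7*316969 = -642532 - 14580574/7 = -19078298/7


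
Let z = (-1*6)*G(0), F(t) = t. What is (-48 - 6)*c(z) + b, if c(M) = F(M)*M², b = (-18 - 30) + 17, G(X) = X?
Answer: -31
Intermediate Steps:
b = -31 (b = -48 + 17 = -31)
z = 0 (z = -1*6*0 = -6*0 = 0)
c(M) = M³ (c(M) = M*M² = M³)
(-48 - 6)*c(z) + b = (-48 - 6)*0³ - 31 = -54*0 - 31 = 0 - 31 = -31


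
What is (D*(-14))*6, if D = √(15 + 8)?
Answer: -84*√23 ≈ -402.85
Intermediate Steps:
D = √23 ≈ 4.7958
(D*(-14))*6 = (√23*(-14))*6 = -14*√23*6 = -84*√23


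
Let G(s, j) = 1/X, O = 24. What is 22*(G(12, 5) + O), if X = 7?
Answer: 3718/7 ≈ 531.14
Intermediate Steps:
G(s, j) = ⅐ (G(s, j) = 1/7 = ⅐)
22*(G(12, 5) + O) = 22*(⅐ + 24) = 22*(169/7) = 3718/7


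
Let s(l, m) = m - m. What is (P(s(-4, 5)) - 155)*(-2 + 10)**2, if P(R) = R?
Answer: -9920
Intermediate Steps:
s(l, m) = 0
(P(s(-4, 5)) - 155)*(-2 + 10)**2 = (0 - 155)*(-2 + 10)**2 = -155*8**2 = -155*64 = -9920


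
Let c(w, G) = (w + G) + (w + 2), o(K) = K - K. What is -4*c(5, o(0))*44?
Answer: -2112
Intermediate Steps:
o(K) = 0
c(w, G) = 2 + G + 2*w (c(w, G) = (G + w) + (2 + w) = 2 + G + 2*w)
-4*c(5, o(0))*44 = -4*(2 + 0 + 2*5)*44 = -4*(2 + 0 + 10)*44 = -4*12*44 = -48*44 = -2112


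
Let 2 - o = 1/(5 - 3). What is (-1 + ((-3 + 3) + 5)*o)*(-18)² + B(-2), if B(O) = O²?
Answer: 2110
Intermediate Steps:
o = 3/2 (o = 2 - 1/(5 - 3) = 2 - 1/2 = 2 - 1*½ = 2 - ½ = 3/2 ≈ 1.5000)
(-1 + ((-3 + 3) + 5)*o)*(-18)² + B(-2) = (-1 + ((-3 + 3) + 5)*(3/2))*(-18)² + (-2)² = (-1 + (0 + 5)*(3/2))*324 + 4 = (-1 + 5*(3/2))*324 + 4 = (-1 + 15/2)*324 + 4 = (13/2)*324 + 4 = 2106 + 4 = 2110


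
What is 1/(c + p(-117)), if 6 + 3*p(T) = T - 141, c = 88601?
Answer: 1/88513 ≈ 1.1298e-5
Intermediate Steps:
p(T) = -49 + T/3 (p(T) = -2 + (T - 141)/3 = -2 + (-141 + T)/3 = -2 + (-47 + T/3) = -49 + T/3)
1/(c + p(-117)) = 1/(88601 + (-49 + (⅓)*(-117))) = 1/(88601 + (-49 - 39)) = 1/(88601 - 88) = 1/88513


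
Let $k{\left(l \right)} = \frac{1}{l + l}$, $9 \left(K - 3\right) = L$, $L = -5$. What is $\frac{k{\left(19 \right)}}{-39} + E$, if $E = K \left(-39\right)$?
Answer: $- \frac{47095}{494} \approx -95.334$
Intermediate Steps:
$K = \frac{22}{9}$ ($K = 3 + \frac{1}{9} \left(-5\right) = 3 - \frac{5}{9} = \frac{22}{9} \approx 2.4444$)
$k{\left(l \right)} = \frac{1}{2 l}$
$E = - \frac{286}{3}$ ($E = \frac{22}{9} \left(-39\right) = - \frac{286}{3} \approx -95.333$)
$\frac{k{\left(19 \right)}}{-39} + E = \frac{\frac{1}{2} \cdot \frac{1}{19}}{-39} - \frac{286}{3} = - \frac{\frac{1}{2} \cdot \frac{1}{19}}{39} - \frac{286}{3} = \left(- \frac{1}{39}\right) \frac{1}{38} - \frac{286}{3} = - \frac{1}{1482} - \frac{286}{3} = - \frac{47095}{494}$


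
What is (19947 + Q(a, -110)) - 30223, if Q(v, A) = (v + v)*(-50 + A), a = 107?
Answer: -44516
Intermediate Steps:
Q(v, A) = 2*v*(-50 + A) (Q(v, A) = (2*v)*(-50 + A) = 2*v*(-50 + A))
(19947 + Q(a, -110)) - 30223 = (19947 + 2*107*(-50 - 110)) - 30223 = (19947 + 2*107*(-160)) - 30223 = (19947 - 34240) - 30223 = -14293 - 30223 = -44516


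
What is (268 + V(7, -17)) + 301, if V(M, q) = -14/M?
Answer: 567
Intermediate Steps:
(268 + V(7, -17)) + 301 = (268 - 14/7) + 301 = (268 - 14*1/7) + 301 = (268 - 2) + 301 = 266 + 301 = 567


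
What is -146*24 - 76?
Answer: -3580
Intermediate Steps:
-146*24 - 76 = -3504 - 76 = -3580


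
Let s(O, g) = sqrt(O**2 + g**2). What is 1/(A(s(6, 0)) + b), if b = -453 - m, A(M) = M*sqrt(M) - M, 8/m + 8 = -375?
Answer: -67327187/30870087697 - 880134*sqrt(6)/30870087697 ≈ -0.0022508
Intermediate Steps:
m = -8/383 (m = 8/(-8 - 375) = 8/(-383) = 8*(-1/383) = -8/383 ≈ -0.020888)
A(M) = M**(3/2) - M
b = -173491/383 (b = -453 - 1*(-8/383) = -453 + 8/383 = -173491/383 ≈ -452.98)
1/(A(s(6, 0)) + b) = 1/(((sqrt(6**2 + 0**2))**(3/2) - sqrt(6**2 + 0**2)) - 173491/383) = 1/(((sqrt(36 + 0))**(3/2) - sqrt(36 + 0)) - 173491/383) = 1/(((sqrt(36))**(3/2) - sqrt(36)) - 173491/383) = 1/((6**(3/2) - 1*6) - 173491/383) = 1/((6*sqrt(6) - 6) - 173491/383) = 1/((-6 + 6*sqrt(6)) - 173491/383) = 1/(-175789/383 + 6*sqrt(6))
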